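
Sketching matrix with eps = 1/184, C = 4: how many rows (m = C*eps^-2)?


1/eps = 184.
(1/eps)^2 = 33856.
m = 4*33856 = 135424.

135424


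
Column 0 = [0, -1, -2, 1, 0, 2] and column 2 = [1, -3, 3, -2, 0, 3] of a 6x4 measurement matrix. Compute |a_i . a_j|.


Inner product: 0*1 + -1*-3 + -2*3 + 1*-2 + 0*0 + 2*3
Products: [0, 3, -6, -2, 0, 6]
Sum = 1.
|dot| = 1.

1


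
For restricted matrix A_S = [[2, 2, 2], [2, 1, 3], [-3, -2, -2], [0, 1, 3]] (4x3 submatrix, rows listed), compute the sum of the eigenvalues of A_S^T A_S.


Sum of eigenvalues of A_S^T A_S = trace(A_S^T A_S) = sum of squared column norms of A_S.
A_S^T A_S diagonal: [17, 10, 26].
trace = 17 + 10 + 26 = 53.

53


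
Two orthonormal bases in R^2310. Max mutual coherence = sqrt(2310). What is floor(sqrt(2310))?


48^2 = 2304 <= 2310 < 2401 = 49^2, so 48 <= sqrt(2310) < 49.
floor(sqrt(2310)) = 48.

48


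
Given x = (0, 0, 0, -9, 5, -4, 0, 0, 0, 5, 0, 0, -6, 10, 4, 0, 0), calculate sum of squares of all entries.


Non-zero entries: [(3, -9), (4, 5), (5, -4), (9, 5), (12, -6), (13, 10), (14, 4)]
Squares: [81, 25, 16, 25, 36, 100, 16]
||x||_2^2 = sum = 299.

299


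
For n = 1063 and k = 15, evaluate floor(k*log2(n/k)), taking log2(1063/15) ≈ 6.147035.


log2(n/k) = log2(1063/15) ≈ 6.147035.
k*log2(n/k) ≈ 15*6.147035 = 92.205525.
floor(92.205525) = 92.

92


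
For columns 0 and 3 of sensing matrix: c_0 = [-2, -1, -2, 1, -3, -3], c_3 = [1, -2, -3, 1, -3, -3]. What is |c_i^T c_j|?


Inner product: -2*1 + -1*-2 + -2*-3 + 1*1 + -3*-3 + -3*-3
Products: [-2, 2, 6, 1, 9, 9]
Sum = 25.
|dot| = 25.

25


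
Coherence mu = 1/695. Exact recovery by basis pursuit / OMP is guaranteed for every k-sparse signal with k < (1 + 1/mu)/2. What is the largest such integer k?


1/mu = 695.
1 + 1/mu = 696.
(1 + 1/mu)/2 = 348 is an integer and the inequality is strict, so k_max = 348 - 1 = 347.

347


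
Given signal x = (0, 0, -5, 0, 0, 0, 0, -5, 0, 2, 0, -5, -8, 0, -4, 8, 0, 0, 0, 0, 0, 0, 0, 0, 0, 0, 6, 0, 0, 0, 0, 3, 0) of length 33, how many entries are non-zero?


Non-zero positions: [2, 7, 9, 11, 12, 14, 15, 26, 31].
Sparsity = 9.

9


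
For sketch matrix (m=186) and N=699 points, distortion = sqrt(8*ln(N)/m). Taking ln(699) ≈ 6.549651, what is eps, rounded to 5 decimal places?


ln(699) ≈ 6.549651.
8*ln(N)/m ≈ 8*6.549651/186 ≈ 0.28170542.
eps = sqrt(0.28170542) ≈ 0.5307593 ≈ 0.53076.

0.53076


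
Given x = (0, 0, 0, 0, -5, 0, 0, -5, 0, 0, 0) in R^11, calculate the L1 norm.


Non-zero entries: [(4, -5), (7, -5)]
Absolute values: [5, 5]
||x||_1 = sum = 10.

10


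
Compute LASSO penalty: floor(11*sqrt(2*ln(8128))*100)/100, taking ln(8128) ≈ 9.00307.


ln(8128) ≈ 9.00307.
2*ln(n) ≈ 18.00614.
sqrt(2*ln(n)) ≈ sqrt(18.00614) ≈ 4.243364.
lambda ≈ 11*4.243364 = 46.677004.
floor(lambda*100)/100 = 46.67.

46.67


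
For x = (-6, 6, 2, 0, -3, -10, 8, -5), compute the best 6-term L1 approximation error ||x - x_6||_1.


Sorted |x_i| descending: [10, 8, 6, 6, 5, 3, 2, 0]
Keep top 6: [10, 8, 6, 6, 5, 3]
Tail entries: [2, 0]
L1 error = sum of tail = 2.

2


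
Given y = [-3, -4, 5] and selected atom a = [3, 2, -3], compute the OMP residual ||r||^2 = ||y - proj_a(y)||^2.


a^T a = 22.
a^T y = -32.
coeff = -32/22 = -16/11.
||r||^2 = 38/11.

38/11


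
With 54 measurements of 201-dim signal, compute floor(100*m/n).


100*m/n = 100*54/201 ≈ 26.8657.
floor = 26.

26


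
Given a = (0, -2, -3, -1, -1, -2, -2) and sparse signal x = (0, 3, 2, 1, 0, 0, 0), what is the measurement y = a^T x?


Non-zero terms: ['-2*3', '-3*2', '-1*1']
Products: [-6, -6, -1]
y = sum = -13.

-13


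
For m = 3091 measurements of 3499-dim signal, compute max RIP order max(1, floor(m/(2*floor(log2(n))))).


floor(log2(3499)) = 11.
2*11 = 22.
m/(2*floor(log2(n))) = 3091/22 ≈ 140.5.
floor = 140.
k = max(1, 140) = 140.

140


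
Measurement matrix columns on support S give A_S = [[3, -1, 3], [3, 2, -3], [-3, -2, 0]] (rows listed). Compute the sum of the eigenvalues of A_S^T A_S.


Sum of eigenvalues of A_S^T A_S = trace(A_S^T A_S) = sum of squared column norms of A_S.
A_S^T A_S diagonal: [27, 9, 18].
trace = 27 + 9 + 18 = 54.

54


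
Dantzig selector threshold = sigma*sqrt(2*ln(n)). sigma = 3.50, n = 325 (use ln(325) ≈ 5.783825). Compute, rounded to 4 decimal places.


ln(325) ≈ 5.783825.
2*ln(n) ≈ 11.56765.
sqrt(2*ln(n)) ≈ sqrt(11.56765) ≈ 3.401125.
threshold ≈ 3.50*3.401125 = 11.9039375 ≈ 11.9039.

11.9039


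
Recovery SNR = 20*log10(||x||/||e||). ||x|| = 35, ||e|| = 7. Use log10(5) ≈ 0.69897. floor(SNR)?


||x||/||e|| = 35/7 = 5.
log10(5) ≈ 0.69897.
20*log10(||x||/||e||) ≈ 20*0.69897 = 13.9794.
floor(13.9794) = 13.

13


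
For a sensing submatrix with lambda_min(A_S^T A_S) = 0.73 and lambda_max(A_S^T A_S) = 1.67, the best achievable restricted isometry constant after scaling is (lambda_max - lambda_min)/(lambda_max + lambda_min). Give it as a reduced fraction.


lambda_max - lambda_min = 1.67 - 0.73 = 0.94.
lambda_max + lambda_min = 1.67 + 0.73 = 2.40.
delta = 0.94/2.40 = 94/240 = 47/120.

47/120


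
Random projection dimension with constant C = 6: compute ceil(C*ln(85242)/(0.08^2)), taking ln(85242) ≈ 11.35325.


ln(85242) ≈ 11.35325.
eps^2 = 0.08^2 = 0.0064.
C*ln(N)/eps^2 ≈ 6*11.35325/0.0064 ≈ 10643.6719.
m = ceil(10643.6719) = 10644.

10644


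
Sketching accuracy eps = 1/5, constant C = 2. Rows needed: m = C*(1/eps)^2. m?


1/eps = 5.
(1/eps)^2 = 25.
m = 2*25 = 50.

50


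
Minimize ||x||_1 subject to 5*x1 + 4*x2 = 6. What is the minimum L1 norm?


Axis intercepts:
  x1 = 6/5, x2 = 0: L1 = 6/5
  x1 = 0, x2 = 3/2: L1 = 3/2
x* = (6/5, 0)
||x*||_1 = 6/5.

6/5


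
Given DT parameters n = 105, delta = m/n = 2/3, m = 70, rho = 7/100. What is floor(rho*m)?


m = 2/3*105 = 70.
rho = 7/100.
rho*m = 7/100*70 = 4.9.
k = floor(4.9) = 4.

4


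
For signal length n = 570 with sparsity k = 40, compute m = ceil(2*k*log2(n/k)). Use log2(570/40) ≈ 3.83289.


log2(n/k) = log2(570/40) ≈ 3.83289.
2*k*log2(n/k) ≈ 2*40*3.83289 = 306.6312.
m = ceil(306.6312) = 307.

307


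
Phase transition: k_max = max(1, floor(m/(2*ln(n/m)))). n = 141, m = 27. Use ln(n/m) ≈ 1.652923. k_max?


n/m = 141/27 = 47/9.
ln(n/m) ≈ 1.652923.
2*ln(n/m) ≈ 3.305846.
m/(2*ln(n/m)) ≈ 27/3.305846 ≈ 8.1673.
floor = 8.
k_max = max(1, 8) = 8.

8


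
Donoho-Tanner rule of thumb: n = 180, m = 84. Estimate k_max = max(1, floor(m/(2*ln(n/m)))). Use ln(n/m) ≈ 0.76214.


n/m = 180/84 = 15/7.
ln(n/m) ≈ 0.76214.
2*ln(n/m) ≈ 1.52428.
m/(2*ln(n/m)) ≈ 84/1.52428 ≈ 55.108.
floor = 55.
k_max = max(1, 55) = 55.

55


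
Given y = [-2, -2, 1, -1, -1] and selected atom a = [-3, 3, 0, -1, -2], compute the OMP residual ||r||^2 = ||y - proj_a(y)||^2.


a^T a = 23.
a^T y = 3.
coeff = 3/23 = 3/23.
||r||^2 = 244/23.

244/23


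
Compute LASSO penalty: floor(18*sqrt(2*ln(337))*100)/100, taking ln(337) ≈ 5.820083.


ln(337) ≈ 5.820083.
2*ln(n) ≈ 11.640166.
sqrt(2*ln(n)) ≈ sqrt(11.640166) ≈ 3.411769.
lambda ≈ 18*3.411769 = 61.411842.
floor(lambda*100)/100 = 61.41.

61.41


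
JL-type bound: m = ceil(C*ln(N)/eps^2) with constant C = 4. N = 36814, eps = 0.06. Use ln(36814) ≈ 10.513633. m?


ln(36814) ≈ 10.513633.
eps^2 = 0.06^2 = 0.0036.
C*ln(N)/eps^2 ≈ 4*10.513633/0.0036 ≈ 11681.8144.
m = ceil(11681.8144) = 11682.

11682


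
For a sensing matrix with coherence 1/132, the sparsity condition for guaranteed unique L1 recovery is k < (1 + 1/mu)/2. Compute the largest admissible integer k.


1/mu = 132.
1 + 1/mu = 133.
(1 + 1/mu)/2 = 66.5 is not an integer, so k_max = floor(66.5) = 66.

66


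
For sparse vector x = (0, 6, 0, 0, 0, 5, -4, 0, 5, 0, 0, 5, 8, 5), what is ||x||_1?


Non-zero entries: [(1, 6), (5, 5), (6, -4), (8, 5), (11, 5), (12, 8), (13, 5)]
Absolute values: [6, 5, 4, 5, 5, 8, 5]
||x||_1 = sum = 38.

38


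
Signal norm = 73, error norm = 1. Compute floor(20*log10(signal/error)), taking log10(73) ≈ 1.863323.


||x||/||e|| = 73/1 = 73.
log10(73) ≈ 1.863323.
20*log10(||x||/||e||) ≈ 20*1.863323 = 37.26646.
floor(37.26646) = 37.

37


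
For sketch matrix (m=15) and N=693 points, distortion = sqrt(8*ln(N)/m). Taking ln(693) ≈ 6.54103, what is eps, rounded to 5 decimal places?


ln(693) ≈ 6.54103.
8*ln(N)/m ≈ 8*6.54103/15 ≈ 3.48854933.
eps = sqrt(3.48854933) ≈ 1.8677659 ≈ 1.86777.

1.86777


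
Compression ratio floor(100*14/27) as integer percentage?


100*m/n = 100*14/27 ≈ 51.8519.
floor = 51.

51


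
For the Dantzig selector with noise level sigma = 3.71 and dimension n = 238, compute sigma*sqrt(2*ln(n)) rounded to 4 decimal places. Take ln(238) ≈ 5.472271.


ln(238) ≈ 5.472271.
2*ln(n) ≈ 10.944542.
sqrt(2*ln(n)) ≈ sqrt(10.944542) ≈ 3.308254.
threshold ≈ 3.71*3.308254 = 12.27362234 ≈ 12.2736.

12.2736


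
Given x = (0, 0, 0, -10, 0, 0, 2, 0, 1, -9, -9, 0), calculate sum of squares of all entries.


Non-zero entries: [(3, -10), (6, 2), (8, 1), (9, -9), (10, -9)]
Squares: [100, 4, 1, 81, 81]
||x||_2^2 = sum = 267.

267


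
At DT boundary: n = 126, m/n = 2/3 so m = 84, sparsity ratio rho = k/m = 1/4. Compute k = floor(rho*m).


m = 2/3*126 = 84.
rho = 1/4.
rho*m = 1/4*84 = 21.
k = floor(21) = 21.

21


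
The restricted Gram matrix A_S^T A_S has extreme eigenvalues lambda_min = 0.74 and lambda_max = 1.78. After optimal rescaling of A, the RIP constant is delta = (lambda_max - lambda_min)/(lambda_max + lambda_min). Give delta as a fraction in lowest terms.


lambda_max - lambda_min = 1.78 - 0.74 = 1.04.
lambda_max + lambda_min = 1.78 + 0.74 = 2.52.
delta = 1.04/2.52 = 104/252 = 26/63.

26/63


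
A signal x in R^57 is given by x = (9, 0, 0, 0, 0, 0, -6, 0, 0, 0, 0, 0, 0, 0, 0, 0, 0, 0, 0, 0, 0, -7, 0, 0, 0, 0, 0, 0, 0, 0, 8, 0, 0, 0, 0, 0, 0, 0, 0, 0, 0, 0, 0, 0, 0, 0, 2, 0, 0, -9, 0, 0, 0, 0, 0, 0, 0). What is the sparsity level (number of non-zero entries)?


Non-zero positions: [0, 6, 21, 30, 46, 49].
Sparsity = 6.

6


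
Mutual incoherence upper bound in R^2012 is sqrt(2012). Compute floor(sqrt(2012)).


44^2 = 1936 <= 2012 < 2025 = 45^2, so 44 <= sqrt(2012) < 45.
floor(sqrt(2012)) = 44.

44


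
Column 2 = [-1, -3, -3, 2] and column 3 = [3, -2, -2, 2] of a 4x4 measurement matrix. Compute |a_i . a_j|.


Inner product: -1*3 + -3*-2 + -3*-2 + 2*2
Products: [-3, 6, 6, 4]
Sum = 13.
|dot| = 13.

13


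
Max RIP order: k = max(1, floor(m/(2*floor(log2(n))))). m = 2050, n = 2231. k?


floor(log2(2231)) = 11.
2*11 = 22.
m/(2*floor(log2(n))) = 2050/22 ≈ 93.1818.
floor = 93.
k = max(1, 93) = 93.

93


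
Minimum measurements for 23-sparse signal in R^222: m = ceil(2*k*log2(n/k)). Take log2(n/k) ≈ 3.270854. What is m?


log2(n/k) = log2(222/23) ≈ 3.270854.
2*k*log2(n/k) ≈ 2*23*3.270854 = 150.459284.
m = ceil(150.459284) = 151.

151


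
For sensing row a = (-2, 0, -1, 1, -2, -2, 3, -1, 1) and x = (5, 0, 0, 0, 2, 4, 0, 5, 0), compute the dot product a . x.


Non-zero terms: ['-2*5', '-2*2', '-2*4', '-1*5']
Products: [-10, -4, -8, -5]
y = sum = -27.

-27


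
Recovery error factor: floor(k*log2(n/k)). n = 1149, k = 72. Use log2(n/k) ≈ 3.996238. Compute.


log2(n/k) = log2(1149/72) ≈ 3.996238.
k*log2(n/k) ≈ 72*3.996238 = 287.729136.
floor(287.729136) = 287.

287


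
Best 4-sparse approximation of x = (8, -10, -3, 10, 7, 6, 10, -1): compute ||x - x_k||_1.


Sorted |x_i| descending: [10, 10, 10, 8, 7, 6, 3, 1]
Keep top 4: [10, 10, 10, 8]
Tail entries: [7, 6, 3, 1]
L1 error = sum of tail = 17.

17


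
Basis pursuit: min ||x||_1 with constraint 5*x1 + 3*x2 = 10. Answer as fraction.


Axis intercepts:
  x1 = 2, x2 = 0: L1 = 2
  x1 = 0, x2 = 10/3: L1 = 10/3
x* = (2, 0)
||x*||_1 = 2.

2


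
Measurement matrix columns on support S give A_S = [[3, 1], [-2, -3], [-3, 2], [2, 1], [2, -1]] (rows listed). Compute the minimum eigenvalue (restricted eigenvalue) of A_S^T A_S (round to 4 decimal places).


A_S^T A_S = [[30, 3], [3, 16]].
trace = 46.
det = 471.
disc = trace^2 - 4*det = 2116 - 4*471 = 232.
sqrt(232) ≈ 15.231546.
lam_min = (46 - sqrt(232))/2 ≈ (46 - 15.231546)/2 = 15.384227 ≈ 15.3842.

15.3842


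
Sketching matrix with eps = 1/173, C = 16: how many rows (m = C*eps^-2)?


1/eps = 173.
(1/eps)^2 = 29929.
m = 16*29929 = 478864.

478864


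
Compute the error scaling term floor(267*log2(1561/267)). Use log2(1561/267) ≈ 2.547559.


log2(n/k) = log2(1561/267) ≈ 2.547559.
k*log2(n/k) ≈ 267*2.547559 = 680.198253.
floor(680.198253) = 680.

680


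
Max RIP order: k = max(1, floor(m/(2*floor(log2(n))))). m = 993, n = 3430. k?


floor(log2(3430)) = 11.
2*11 = 22.
m/(2*floor(log2(n))) = 993/22 ≈ 45.1364.
floor = 45.
k = max(1, 45) = 45.

45


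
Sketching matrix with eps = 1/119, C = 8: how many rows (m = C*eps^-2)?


1/eps = 119.
(1/eps)^2 = 14161.
m = 8*14161 = 113288.

113288


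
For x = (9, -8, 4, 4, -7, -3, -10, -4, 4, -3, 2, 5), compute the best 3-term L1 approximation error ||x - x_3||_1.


Sorted |x_i| descending: [10, 9, 8, 7, 5, 4, 4, 4, 4, 3, 3, 2]
Keep top 3: [10, 9, 8]
Tail entries: [7, 5, 4, 4, 4, 4, 3, 3, 2]
L1 error = sum of tail = 36.

36


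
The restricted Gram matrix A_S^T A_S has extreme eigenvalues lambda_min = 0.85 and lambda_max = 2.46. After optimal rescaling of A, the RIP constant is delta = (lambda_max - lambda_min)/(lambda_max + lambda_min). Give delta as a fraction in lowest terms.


lambda_max - lambda_min = 2.46 - 0.85 = 1.61.
lambda_max + lambda_min = 2.46 + 0.85 = 3.31.
delta = 1.61/3.31 = 161/331.

161/331


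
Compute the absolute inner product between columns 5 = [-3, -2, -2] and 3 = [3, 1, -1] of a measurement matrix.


Inner product: -3*3 + -2*1 + -2*-1
Products: [-9, -2, 2]
Sum = -9.
|dot| = 9.

9


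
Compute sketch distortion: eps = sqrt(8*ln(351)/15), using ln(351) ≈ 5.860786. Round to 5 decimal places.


ln(351) ≈ 5.860786.
8*ln(N)/m ≈ 8*5.860786/15 ≈ 3.12575253.
eps = sqrt(3.12575253) ≈ 1.7679798 ≈ 1.76798.

1.76798


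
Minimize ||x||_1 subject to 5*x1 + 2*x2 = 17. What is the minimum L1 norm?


Axis intercepts:
  x1 = 17/5, x2 = 0: L1 = 17/5
  x1 = 0, x2 = 17/2: L1 = 17/2
x* = (17/5, 0)
||x*||_1 = 17/5.

17/5


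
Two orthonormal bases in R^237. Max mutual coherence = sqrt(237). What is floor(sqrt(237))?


15^2 = 225 <= 237 < 256 = 16^2, so 15 <= sqrt(237) < 16.
floor(sqrt(237)) = 15.

15


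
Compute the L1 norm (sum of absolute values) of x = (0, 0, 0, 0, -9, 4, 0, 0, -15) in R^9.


Non-zero entries: [(4, -9), (5, 4), (8, -15)]
Absolute values: [9, 4, 15]
||x||_1 = sum = 28.

28


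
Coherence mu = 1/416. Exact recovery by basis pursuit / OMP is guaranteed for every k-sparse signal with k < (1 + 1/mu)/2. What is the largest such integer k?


1/mu = 416.
1 + 1/mu = 417.
(1 + 1/mu)/2 = 208.5 is not an integer, so k_max = floor(208.5) = 208.

208


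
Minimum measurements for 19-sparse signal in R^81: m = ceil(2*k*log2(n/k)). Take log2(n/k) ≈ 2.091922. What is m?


log2(n/k) = log2(81/19) ≈ 2.091922.
2*k*log2(n/k) ≈ 2*19*2.091922 = 79.493036.
m = ceil(79.493036) = 80.

80


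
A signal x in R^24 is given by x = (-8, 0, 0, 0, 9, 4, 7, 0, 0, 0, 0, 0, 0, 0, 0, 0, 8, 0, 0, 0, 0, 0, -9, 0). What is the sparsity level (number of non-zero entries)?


Non-zero positions: [0, 4, 5, 6, 16, 22].
Sparsity = 6.

6


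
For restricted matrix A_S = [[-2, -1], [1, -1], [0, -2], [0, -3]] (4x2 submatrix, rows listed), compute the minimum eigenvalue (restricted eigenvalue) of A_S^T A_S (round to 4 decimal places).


A_S^T A_S = [[5, 1], [1, 15]].
trace = 20.
det = 74.
disc = trace^2 - 4*det = 400 - 4*74 = 104.
sqrt(104) ≈ 10.198039.
lam_min = (20 - sqrt(104))/2 ≈ (20 - 10.198039)/2 = 4.9009805 ≈ 4.9010.

4.9010


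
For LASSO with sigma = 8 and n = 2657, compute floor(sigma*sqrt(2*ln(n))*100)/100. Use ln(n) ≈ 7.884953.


ln(2657) ≈ 7.884953.
2*ln(n) ≈ 15.769906.
sqrt(2*ln(n)) ≈ sqrt(15.769906) ≈ 3.971134.
lambda ≈ 8*3.971134 = 31.769072.
floor(lambda*100)/100 = 31.76.

31.76


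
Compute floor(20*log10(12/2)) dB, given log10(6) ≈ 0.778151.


||x||/||e|| = 12/2 = 6.
log10(6) ≈ 0.778151.
20*log10(||x||/||e||) ≈ 20*0.778151 = 15.56302.
floor(15.56302) = 15.

15


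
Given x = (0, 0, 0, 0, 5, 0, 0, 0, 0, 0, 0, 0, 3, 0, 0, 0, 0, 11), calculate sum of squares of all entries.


Non-zero entries: [(4, 5), (12, 3), (17, 11)]
Squares: [25, 9, 121]
||x||_2^2 = sum = 155.

155


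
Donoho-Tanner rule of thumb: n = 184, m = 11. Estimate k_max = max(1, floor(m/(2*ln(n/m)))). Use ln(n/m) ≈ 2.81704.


n/m = 184/11.
ln(n/m) ≈ 2.81704.
2*ln(n/m) ≈ 5.63408.
m/(2*ln(n/m)) ≈ 11/5.63408 ≈ 1.9524.
floor = 1.
k_max = max(1, 1) = 1.

1


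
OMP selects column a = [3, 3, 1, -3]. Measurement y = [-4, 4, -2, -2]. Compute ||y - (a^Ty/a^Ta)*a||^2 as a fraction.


a^T a = 28.
a^T y = 4.
coeff = 4/28 = 1/7.
||r||^2 = 276/7.

276/7


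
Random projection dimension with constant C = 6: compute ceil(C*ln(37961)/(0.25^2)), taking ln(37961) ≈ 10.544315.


ln(37961) ≈ 10.544315.
eps^2 = 0.25^2 = 0.0625.
C*ln(N)/eps^2 ≈ 6*10.544315/0.0625 ≈ 1012.2542.
m = ceil(1012.2542) = 1013.

1013


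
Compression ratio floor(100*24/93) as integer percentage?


100*m/n = 100*24/93 ≈ 25.8065.
floor = 25.

25


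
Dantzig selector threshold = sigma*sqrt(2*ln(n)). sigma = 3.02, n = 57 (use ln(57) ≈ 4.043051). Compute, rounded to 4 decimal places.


ln(57) ≈ 4.043051.
2*ln(n) ≈ 8.086102.
sqrt(2*ln(n)) ≈ sqrt(8.086102) ≈ 2.843607.
threshold ≈ 3.02*2.843607 = 8.58769314 ≈ 8.5877.

8.5877


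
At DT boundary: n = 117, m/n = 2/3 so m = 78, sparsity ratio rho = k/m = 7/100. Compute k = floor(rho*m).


m = 2/3*117 = 78.
rho = 7/100.
rho*m = 7/100*78 = 5.46.
k = floor(5.46) = 5.

5


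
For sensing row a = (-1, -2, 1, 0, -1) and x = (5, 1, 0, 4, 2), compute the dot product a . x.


Non-zero terms: ['-1*5', '-2*1', '0*4', '-1*2']
Products: [-5, -2, 0, -2]
y = sum = -9.

-9


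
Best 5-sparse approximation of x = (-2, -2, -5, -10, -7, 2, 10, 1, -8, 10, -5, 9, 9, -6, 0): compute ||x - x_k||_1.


Sorted |x_i| descending: [10, 10, 10, 9, 9, 8, 7, 6, 5, 5, 2, 2, 2, 1, 0]
Keep top 5: [10, 10, 10, 9, 9]
Tail entries: [8, 7, 6, 5, 5, 2, 2, 2, 1, 0]
L1 error = sum of tail = 38.

38


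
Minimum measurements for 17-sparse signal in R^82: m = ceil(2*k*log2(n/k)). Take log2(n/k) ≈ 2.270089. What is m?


log2(n/k) = log2(82/17) ≈ 2.270089.
2*k*log2(n/k) ≈ 2*17*2.270089 = 77.183026.
m = ceil(77.183026) = 78.

78


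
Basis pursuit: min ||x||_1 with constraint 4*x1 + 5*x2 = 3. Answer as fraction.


Axis intercepts:
  x1 = 3/4, x2 = 0: L1 = 3/4
  x1 = 0, x2 = 3/5: L1 = 3/5
x* = (0, 3/5)
||x*||_1 = 3/5.

3/5


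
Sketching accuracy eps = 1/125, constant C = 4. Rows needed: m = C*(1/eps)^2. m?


1/eps = 125.
(1/eps)^2 = 15625.
m = 4*15625 = 62500.

62500


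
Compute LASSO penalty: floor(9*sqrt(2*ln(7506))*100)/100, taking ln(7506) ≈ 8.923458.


ln(7506) ≈ 8.923458.
2*ln(n) ≈ 17.846916.
sqrt(2*ln(n)) ≈ sqrt(17.846916) ≈ 4.224561.
lambda ≈ 9*4.224561 = 38.021049.
floor(lambda*100)/100 = 38.02.

38.02


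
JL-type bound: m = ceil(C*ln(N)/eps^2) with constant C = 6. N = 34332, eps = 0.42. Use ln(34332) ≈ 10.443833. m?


ln(34332) ≈ 10.443833.
eps^2 = 0.42^2 = 0.1764.
C*ln(N)/eps^2 ≈ 6*10.443833/0.1764 ≈ 355.2324.
m = ceil(355.2324) = 356.

356


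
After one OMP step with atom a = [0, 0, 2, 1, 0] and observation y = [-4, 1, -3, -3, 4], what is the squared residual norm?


a^T a = 5.
a^T y = -9.
coeff = -9/5 = -9/5.
||r||^2 = 174/5.

174/5


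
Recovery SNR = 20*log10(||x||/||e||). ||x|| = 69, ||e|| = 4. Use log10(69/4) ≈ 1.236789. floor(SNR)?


||x||/||e|| = 69/4.
log10(69/4) ≈ 1.236789.
20*log10(||x||/||e||) ≈ 20*1.236789 = 24.73578.
floor(24.73578) = 24.

24


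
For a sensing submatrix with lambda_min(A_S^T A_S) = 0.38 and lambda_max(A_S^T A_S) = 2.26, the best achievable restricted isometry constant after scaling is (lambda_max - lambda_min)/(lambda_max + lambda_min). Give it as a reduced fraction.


lambda_max - lambda_min = 2.26 - 0.38 = 1.88.
lambda_max + lambda_min = 2.26 + 0.38 = 2.64.
delta = 1.88/2.64 = 188/264 = 47/66.

47/66


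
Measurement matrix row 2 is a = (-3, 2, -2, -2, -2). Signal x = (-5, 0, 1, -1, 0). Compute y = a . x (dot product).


Non-zero terms: ['-3*-5', '-2*1', '-2*-1']
Products: [15, -2, 2]
y = sum = 15.

15


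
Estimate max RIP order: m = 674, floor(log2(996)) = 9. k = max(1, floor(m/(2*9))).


floor(log2(996)) = 9.
2*9 = 18.
m/(2*floor(log2(n))) = 674/18 ≈ 37.4444.
floor = 37.
k = max(1, 37) = 37.

37


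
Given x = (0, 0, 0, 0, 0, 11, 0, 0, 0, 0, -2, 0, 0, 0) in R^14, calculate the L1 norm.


Non-zero entries: [(5, 11), (10, -2)]
Absolute values: [11, 2]
||x||_1 = sum = 13.

13


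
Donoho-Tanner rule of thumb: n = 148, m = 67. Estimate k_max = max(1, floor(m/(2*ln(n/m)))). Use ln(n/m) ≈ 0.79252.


n/m = 148/67.
ln(n/m) ≈ 0.79252.
2*ln(n/m) ≈ 1.58504.
m/(2*ln(n/m)) ≈ 67/1.58504 ≈ 42.2702.
floor = 42.
k_max = max(1, 42) = 42.

42


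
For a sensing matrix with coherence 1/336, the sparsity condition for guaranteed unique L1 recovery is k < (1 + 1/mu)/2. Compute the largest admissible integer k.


1/mu = 336.
1 + 1/mu = 337.
(1 + 1/mu)/2 = 168.5 is not an integer, so k_max = floor(168.5) = 168.

168


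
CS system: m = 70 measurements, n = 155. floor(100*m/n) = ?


100*m/n = 100*70/155 ≈ 45.1613.
floor = 45.

45


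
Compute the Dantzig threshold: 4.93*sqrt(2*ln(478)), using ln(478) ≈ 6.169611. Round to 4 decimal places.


ln(478) ≈ 6.169611.
2*ln(n) ≈ 12.339222.
sqrt(2*ln(n)) ≈ sqrt(12.339222) ≈ 3.512723.
threshold ≈ 4.93*3.512723 = 17.31772439 ≈ 17.3177.

17.3177


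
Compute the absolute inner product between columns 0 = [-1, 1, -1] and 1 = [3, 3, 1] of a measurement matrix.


Inner product: -1*3 + 1*3 + -1*1
Products: [-3, 3, -1]
Sum = -1.
|dot| = 1.

1


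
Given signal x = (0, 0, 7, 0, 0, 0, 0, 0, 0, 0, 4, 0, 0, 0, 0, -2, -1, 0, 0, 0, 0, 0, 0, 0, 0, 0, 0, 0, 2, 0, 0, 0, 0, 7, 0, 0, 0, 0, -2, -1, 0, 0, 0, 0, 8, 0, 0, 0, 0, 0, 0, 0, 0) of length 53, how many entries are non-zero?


Non-zero positions: [2, 10, 15, 16, 28, 33, 38, 39, 44].
Sparsity = 9.

9


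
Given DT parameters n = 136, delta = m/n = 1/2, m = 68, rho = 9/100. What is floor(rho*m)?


m = 1/2*136 = 68.
rho = 9/100.
rho*m = 9/100*68 = 6.12.
k = floor(6.12) = 6.

6


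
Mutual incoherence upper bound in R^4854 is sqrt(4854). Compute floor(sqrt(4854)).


69^2 = 4761 <= 4854 < 4900 = 70^2, so 69 <= sqrt(4854) < 70.
floor(sqrt(4854)) = 69.

69


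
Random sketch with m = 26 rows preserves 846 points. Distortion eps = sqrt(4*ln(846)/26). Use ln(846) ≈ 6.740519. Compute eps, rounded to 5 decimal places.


ln(846) ≈ 6.740519.
4*ln(N)/m ≈ 4*6.740519/26 ≈ 1.03700292.
eps = sqrt(1.03700292) ≈ 1.0183334 ≈ 1.01833.

1.01833


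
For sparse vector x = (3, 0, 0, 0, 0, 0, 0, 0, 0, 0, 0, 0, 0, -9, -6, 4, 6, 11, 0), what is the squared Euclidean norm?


Non-zero entries: [(0, 3), (13, -9), (14, -6), (15, 4), (16, 6), (17, 11)]
Squares: [9, 81, 36, 16, 36, 121]
||x||_2^2 = sum = 299.

299


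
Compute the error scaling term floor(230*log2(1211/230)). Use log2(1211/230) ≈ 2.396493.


log2(n/k) = log2(1211/230) ≈ 2.396493.
k*log2(n/k) ≈ 230*2.396493 = 551.19339.
floor(551.19339) = 551.

551


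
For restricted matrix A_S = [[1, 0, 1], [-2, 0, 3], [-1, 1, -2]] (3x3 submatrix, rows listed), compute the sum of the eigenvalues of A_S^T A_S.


Sum of eigenvalues of A_S^T A_S = trace(A_S^T A_S) = sum of squared column norms of A_S.
A_S^T A_S diagonal: [6, 1, 14].
trace = 6 + 1 + 14 = 21.

21


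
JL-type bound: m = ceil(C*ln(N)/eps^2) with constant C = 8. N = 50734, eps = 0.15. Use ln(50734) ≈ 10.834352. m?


ln(50734) ≈ 10.834352.
eps^2 = 0.15^2 = 0.0225.
C*ln(N)/eps^2 ≈ 8*10.834352/0.0225 ≈ 3852.214.
m = ceil(3852.214) = 3853.

3853


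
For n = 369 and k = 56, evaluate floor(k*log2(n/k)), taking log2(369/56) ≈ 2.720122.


log2(n/k) = log2(369/56) ≈ 2.720122.
k*log2(n/k) ≈ 56*2.720122 = 152.326832.
floor(152.326832) = 152.

152


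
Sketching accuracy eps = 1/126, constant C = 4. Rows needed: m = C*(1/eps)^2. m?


1/eps = 126.
(1/eps)^2 = 15876.
m = 4*15876 = 63504.

63504


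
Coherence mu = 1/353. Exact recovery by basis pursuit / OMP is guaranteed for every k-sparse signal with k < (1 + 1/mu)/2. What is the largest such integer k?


1/mu = 353.
1 + 1/mu = 354.
(1 + 1/mu)/2 = 177 is an integer and the inequality is strict, so k_max = 177 - 1 = 176.

176


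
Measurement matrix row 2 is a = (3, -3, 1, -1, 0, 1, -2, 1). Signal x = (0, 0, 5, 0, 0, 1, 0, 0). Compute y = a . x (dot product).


Non-zero terms: ['1*5', '1*1']
Products: [5, 1]
y = sum = 6.

6


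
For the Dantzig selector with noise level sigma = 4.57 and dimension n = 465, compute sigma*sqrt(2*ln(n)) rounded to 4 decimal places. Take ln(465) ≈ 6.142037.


ln(465) ≈ 6.142037.
2*ln(n) ≈ 12.284074.
sqrt(2*ln(n)) ≈ sqrt(12.284074) ≈ 3.504864.
threshold ≈ 4.57*3.504864 = 16.01722848 ≈ 16.0172.

16.0172


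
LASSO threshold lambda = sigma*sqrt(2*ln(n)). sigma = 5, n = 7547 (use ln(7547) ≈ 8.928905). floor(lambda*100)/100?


ln(7547) ≈ 8.928905.
2*ln(n) ≈ 17.85781.
sqrt(2*ln(n)) ≈ sqrt(17.85781) ≈ 4.22585.
lambda ≈ 5*4.22585 = 21.12925.
floor(lambda*100)/100 = 21.12.

21.12


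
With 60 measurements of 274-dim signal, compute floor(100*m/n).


100*m/n = 100*60/274 ≈ 21.8978.
floor = 21.

21


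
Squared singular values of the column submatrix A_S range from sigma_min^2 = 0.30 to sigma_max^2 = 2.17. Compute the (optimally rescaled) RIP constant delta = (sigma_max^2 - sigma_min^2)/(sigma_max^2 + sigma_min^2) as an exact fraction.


lambda_max - lambda_min = 2.17 - 0.30 = 1.87.
lambda_max + lambda_min = 2.17 + 0.30 = 2.47.
delta = 1.87/2.47 = 187/247.

187/247


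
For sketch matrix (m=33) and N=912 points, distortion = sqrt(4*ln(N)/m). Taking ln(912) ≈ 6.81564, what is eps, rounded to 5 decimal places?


ln(912) ≈ 6.81564.
4*ln(N)/m ≈ 4*6.81564/33 ≈ 0.82613818.
eps = sqrt(0.82613818) ≈ 0.9089214 ≈ 0.90892.

0.90892


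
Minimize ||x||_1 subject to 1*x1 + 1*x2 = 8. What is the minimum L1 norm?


Axis intercepts:
  x1 = 8, x2 = 0: L1 = 8
  x1 = 0, x2 = 8: L1 = 8
x* = (8, 0)
||x*||_1 = 8.

8


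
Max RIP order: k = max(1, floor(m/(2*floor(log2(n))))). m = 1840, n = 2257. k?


floor(log2(2257)) = 11.
2*11 = 22.
m/(2*floor(log2(n))) = 1840/22 ≈ 83.6364.
floor = 83.
k = max(1, 83) = 83.

83


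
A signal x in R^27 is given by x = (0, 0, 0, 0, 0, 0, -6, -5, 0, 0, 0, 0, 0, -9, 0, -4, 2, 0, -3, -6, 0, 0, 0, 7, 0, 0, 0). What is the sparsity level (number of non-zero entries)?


Non-zero positions: [6, 7, 13, 15, 16, 18, 19, 23].
Sparsity = 8.

8


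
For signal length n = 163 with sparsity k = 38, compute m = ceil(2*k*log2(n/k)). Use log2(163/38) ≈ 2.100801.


log2(n/k) = log2(163/38) ≈ 2.100801.
2*k*log2(n/k) ≈ 2*38*2.100801 = 159.660876.
m = ceil(159.660876) = 160.

160


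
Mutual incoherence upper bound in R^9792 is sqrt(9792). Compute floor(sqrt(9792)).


98^2 = 9604 <= 9792 < 9801 = 99^2, so 98 <= sqrt(9792) < 99.
floor(sqrt(9792)) = 98.

98


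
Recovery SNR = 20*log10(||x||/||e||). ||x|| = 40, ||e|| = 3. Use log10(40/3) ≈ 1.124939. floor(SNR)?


||x||/||e|| = 40/3.
log10(40/3) ≈ 1.124939.
20*log10(||x||/||e||) ≈ 20*1.124939 = 22.49878.
floor(22.49878) = 22.

22


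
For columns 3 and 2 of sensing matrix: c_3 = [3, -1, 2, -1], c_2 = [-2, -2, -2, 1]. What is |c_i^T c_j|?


Inner product: 3*-2 + -1*-2 + 2*-2 + -1*1
Products: [-6, 2, -4, -1]
Sum = -9.
|dot| = 9.

9


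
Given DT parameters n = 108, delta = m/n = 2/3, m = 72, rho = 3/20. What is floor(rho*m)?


m = 2/3*108 = 72.
rho = 3/20.
rho*m = 3/20*72 = 10.8.
k = floor(10.8) = 10.

10


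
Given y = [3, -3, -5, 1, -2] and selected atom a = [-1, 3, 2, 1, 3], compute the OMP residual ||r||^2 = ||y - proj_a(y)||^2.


a^T a = 24.
a^T y = -27.
coeff = -27/24 = -9/8.
||r||^2 = 141/8.

141/8


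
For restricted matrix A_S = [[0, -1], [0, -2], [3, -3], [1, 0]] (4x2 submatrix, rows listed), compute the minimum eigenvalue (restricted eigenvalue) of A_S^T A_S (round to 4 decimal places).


A_S^T A_S = [[10, -9], [-9, 14]].
trace = 24.
det = 59.
disc = trace^2 - 4*det = 576 - 4*59 = 340.
sqrt(340) ≈ 18.439089.
lam_min = (24 - sqrt(340))/2 ≈ (24 - 18.439089)/2 = 2.7804555 ≈ 2.7805.

2.7805


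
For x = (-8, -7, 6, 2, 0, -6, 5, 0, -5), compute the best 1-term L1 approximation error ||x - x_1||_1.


Sorted |x_i| descending: [8, 7, 6, 6, 5, 5, 2, 0, 0]
Keep top 1: [8]
Tail entries: [7, 6, 6, 5, 5, 2, 0, 0]
L1 error = sum of tail = 31.

31


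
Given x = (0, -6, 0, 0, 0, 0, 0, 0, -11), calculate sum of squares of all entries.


Non-zero entries: [(1, -6), (8, -11)]
Squares: [36, 121]
||x||_2^2 = sum = 157.

157


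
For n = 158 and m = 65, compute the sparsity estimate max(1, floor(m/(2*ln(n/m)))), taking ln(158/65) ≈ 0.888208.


n/m = 158/65.
ln(n/m) ≈ 0.888208.
2*ln(n/m) ≈ 1.776416.
m/(2*ln(n/m)) ≈ 65/1.776416 ≈ 36.5905.
floor = 36.
k_max = max(1, 36) = 36.

36


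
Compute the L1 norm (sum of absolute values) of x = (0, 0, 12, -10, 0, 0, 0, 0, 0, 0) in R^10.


Non-zero entries: [(2, 12), (3, -10)]
Absolute values: [12, 10]
||x||_1 = sum = 22.

22


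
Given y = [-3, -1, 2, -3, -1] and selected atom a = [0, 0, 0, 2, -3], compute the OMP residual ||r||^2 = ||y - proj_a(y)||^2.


a^T a = 13.
a^T y = -3.
coeff = -3/13 = -3/13.
||r||^2 = 303/13.

303/13


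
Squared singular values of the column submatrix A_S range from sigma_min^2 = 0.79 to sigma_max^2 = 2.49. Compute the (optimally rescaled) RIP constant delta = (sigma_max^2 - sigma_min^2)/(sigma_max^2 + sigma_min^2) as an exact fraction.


lambda_max - lambda_min = 2.49 - 0.79 = 1.70.
lambda_max + lambda_min = 2.49 + 0.79 = 3.28.
delta = 1.70/3.28 = 170/328 = 85/164.

85/164


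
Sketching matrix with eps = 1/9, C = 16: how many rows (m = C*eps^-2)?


1/eps = 9.
(1/eps)^2 = 81.
m = 16*81 = 1296.

1296


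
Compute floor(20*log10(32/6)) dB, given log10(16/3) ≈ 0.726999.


||x||/||e|| = 32/6 = 16/3.
log10(16/3) ≈ 0.726999.
20*log10(||x||/||e||) ≈ 20*0.726999 = 14.53998.
floor(14.53998) = 14.

14


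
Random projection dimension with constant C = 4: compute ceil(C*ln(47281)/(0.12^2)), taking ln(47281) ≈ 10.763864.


ln(47281) ≈ 10.763864.
eps^2 = 0.12^2 = 0.0144.
C*ln(N)/eps^2 ≈ 4*10.763864/0.0144 ≈ 2989.9622.
m = ceil(2989.9622) = 2990.

2990


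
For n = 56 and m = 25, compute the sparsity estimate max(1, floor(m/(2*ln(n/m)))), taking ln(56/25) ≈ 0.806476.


n/m = 56/25.
ln(n/m) ≈ 0.806476.
2*ln(n/m) ≈ 1.612952.
m/(2*ln(n/m)) ≈ 25/1.612952 ≈ 15.4995.
floor = 15.
k_max = max(1, 15) = 15.

15


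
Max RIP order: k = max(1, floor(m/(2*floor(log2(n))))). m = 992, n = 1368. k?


floor(log2(1368)) = 10.
2*10 = 20.
m/(2*floor(log2(n))) = 992/20 ≈ 49.6.
floor = 49.
k = max(1, 49) = 49.

49


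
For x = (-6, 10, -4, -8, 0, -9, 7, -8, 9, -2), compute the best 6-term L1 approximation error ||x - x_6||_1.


Sorted |x_i| descending: [10, 9, 9, 8, 8, 7, 6, 4, 2, 0]
Keep top 6: [10, 9, 9, 8, 8, 7]
Tail entries: [6, 4, 2, 0]
L1 error = sum of tail = 12.

12


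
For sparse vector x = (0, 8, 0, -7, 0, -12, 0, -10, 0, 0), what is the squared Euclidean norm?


Non-zero entries: [(1, 8), (3, -7), (5, -12), (7, -10)]
Squares: [64, 49, 144, 100]
||x||_2^2 = sum = 357.

357


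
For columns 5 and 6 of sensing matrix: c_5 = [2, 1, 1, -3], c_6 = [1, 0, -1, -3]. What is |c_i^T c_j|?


Inner product: 2*1 + 1*0 + 1*-1 + -3*-3
Products: [2, 0, -1, 9]
Sum = 10.
|dot| = 10.

10


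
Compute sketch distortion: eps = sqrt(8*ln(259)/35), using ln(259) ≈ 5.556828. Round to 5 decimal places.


ln(259) ≈ 5.556828.
8*ln(N)/m ≈ 8*5.556828/35 ≈ 1.27013211.
eps = sqrt(1.27013211) ≈ 1.1270014 ≈ 1.12700.

1.12700


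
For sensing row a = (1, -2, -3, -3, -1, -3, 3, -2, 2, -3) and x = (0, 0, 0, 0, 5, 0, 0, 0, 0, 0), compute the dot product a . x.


Non-zero terms: ['-1*5']
Products: [-5]
y = sum = -5.

-5


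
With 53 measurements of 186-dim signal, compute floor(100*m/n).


100*m/n = 100*53/186 ≈ 28.4946.
floor = 28.

28


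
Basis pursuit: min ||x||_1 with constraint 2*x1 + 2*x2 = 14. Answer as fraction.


Axis intercepts:
  x1 = 7, x2 = 0: L1 = 7
  x1 = 0, x2 = 7: L1 = 7
x* = (7, 0)
||x*||_1 = 7.

7


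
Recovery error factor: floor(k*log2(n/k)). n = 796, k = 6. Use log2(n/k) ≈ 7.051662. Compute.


log2(n/k) = log2(796/6) ≈ 7.051662.
k*log2(n/k) ≈ 6*7.051662 = 42.309972.
floor(42.309972) = 42.

42


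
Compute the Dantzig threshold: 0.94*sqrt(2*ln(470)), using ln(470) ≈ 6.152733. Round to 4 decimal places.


ln(470) ≈ 6.152733.
2*ln(n) ≈ 12.305466.
sqrt(2*ln(n)) ≈ sqrt(12.305466) ≈ 3.507915.
threshold ≈ 0.94*3.507915 = 3.2974401 ≈ 3.2974.

3.2974


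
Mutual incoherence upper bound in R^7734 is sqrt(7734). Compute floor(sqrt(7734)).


87^2 = 7569 <= 7734 < 7744 = 88^2, so 87 <= sqrt(7734) < 88.
floor(sqrt(7734)) = 87.

87


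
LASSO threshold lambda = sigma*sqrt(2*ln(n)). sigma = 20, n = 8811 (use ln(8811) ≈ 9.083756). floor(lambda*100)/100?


ln(8811) ≈ 9.083756.
2*ln(n) ≈ 18.167512.
sqrt(2*ln(n)) ≈ sqrt(18.167512) ≈ 4.262336.
lambda ≈ 20*4.262336 = 85.24672.
floor(lambda*100)/100 = 85.24.

85.24


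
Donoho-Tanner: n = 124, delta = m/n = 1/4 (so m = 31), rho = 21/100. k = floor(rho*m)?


m = 1/4*124 = 31.
rho = 21/100.
rho*m = 21/100*31 = 6.51.
k = floor(6.51) = 6.

6


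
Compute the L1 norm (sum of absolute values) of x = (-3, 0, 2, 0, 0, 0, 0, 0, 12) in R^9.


Non-zero entries: [(0, -3), (2, 2), (8, 12)]
Absolute values: [3, 2, 12]
||x||_1 = sum = 17.

17


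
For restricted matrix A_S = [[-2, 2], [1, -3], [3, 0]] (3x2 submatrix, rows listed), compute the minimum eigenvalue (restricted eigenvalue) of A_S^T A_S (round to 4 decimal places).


A_S^T A_S = [[14, -7], [-7, 13]].
trace = 27.
det = 133.
disc = trace^2 - 4*det = 729 - 4*133 = 197.
sqrt(197) ≈ 14.035669.
lam_min = (27 - sqrt(197))/2 ≈ (27 - 14.035669)/2 = 6.4821655 ≈ 6.4822.

6.4822


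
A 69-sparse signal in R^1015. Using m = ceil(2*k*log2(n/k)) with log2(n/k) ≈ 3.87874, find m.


log2(n/k) = log2(1015/69) ≈ 3.87874.
2*k*log2(n/k) ≈ 2*69*3.87874 = 535.26612.
m = ceil(535.26612) = 536.

536


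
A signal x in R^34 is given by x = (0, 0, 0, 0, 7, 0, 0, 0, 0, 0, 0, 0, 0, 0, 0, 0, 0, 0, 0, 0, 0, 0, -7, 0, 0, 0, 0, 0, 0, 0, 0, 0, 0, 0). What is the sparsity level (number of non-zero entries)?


Non-zero positions: [4, 22].
Sparsity = 2.

2


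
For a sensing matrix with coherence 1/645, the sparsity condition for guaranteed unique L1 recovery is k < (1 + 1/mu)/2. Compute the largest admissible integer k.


1/mu = 645.
1 + 1/mu = 646.
(1 + 1/mu)/2 = 323 is an integer and the inequality is strict, so k_max = 323 - 1 = 322.

322


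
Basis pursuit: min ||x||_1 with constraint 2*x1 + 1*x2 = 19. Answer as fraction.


Axis intercepts:
  x1 = 19/2, x2 = 0: L1 = 19/2
  x1 = 0, x2 = 19: L1 = 19
x* = (19/2, 0)
||x*||_1 = 19/2.

19/2


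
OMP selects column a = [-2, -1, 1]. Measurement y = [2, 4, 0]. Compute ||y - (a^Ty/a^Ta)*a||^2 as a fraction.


a^T a = 6.
a^T y = -8.
coeff = -8/6 = -4/3.
||r||^2 = 28/3.

28/3


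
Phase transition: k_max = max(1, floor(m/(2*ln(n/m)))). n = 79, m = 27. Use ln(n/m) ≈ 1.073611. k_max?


n/m = 79/27.
ln(n/m) ≈ 1.073611.
2*ln(n/m) ≈ 2.147222.
m/(2*ln(n/m)) ≈ 27/2.147222 ≈ 12.5744.
floor = 12.
k_max = max(1, 12) = 12.

12


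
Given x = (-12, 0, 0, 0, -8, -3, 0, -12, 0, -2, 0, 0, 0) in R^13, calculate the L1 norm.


Non-zero entries: [(0, -12), (4, -8), (5, -3), (7, -12), (9, -2)]
Absolute values: [12, 8, 3, 12, 2]
||x||_1 = sum = 37.

37


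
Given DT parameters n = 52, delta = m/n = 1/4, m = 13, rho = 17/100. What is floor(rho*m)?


m = 1/4*52 = 13.
rho = 17/100.
rho*m = 17/100*13 = 2.21.
k = floor(2.21) = 2.

2


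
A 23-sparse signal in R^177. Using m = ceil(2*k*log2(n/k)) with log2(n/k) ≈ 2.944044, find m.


log2(n/k) = log2(177/23) ≈ 2.944044.
2*k*log2(n/k) ≈ 2*23*2.944044 = 135.426024.
m = ceil(135.426024) = 136.

136


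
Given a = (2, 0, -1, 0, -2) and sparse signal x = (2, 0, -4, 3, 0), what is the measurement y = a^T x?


Non-zero terms: ['2*2', '-1*-4', '0*3']
Products: [4, 4, 0]
y = sum = 8.

8


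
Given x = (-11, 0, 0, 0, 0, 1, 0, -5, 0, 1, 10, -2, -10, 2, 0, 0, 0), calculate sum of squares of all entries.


Non-zero entries: [(0, -11), (5, 1), (7, -5), (9, 1), (10, 10), (11, -2), (12, -10), (13, 2)]
Squares: [121, 1, 25, 1, 100, 4, 100, 4]
||x||_2^2 = sum = 356.

356


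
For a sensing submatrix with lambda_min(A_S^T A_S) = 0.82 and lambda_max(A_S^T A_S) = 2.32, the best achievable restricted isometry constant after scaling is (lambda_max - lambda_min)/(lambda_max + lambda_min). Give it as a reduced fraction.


lambda_max - lambda_min = 2.32 - 0.82 = 1.50.
lambda_max + lambda_min = 2.32 + 0.82 = 3.14.
delta = 1.50/3.14 = 150/314 = 75/157.

75/157


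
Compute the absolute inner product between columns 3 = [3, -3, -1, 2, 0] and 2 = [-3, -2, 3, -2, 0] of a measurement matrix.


Inner product: 3*-3 + -3*-2 + -1*3 + 2*-2 + 0*0
Products: [-9, 6, -3, -4, 0]
Sum = -10.
|dot| = 10.

10


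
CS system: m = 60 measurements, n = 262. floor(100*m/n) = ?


100*m/n = 100*60/262 ≈ 22.9008.
floor = 22.

22


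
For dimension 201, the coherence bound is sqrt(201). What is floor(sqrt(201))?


14^2 = 196 <= 201 < 225 = 15^2, so 14 <= sqrt(201) < 15.
floor(sqrt(201)) = 14.

14


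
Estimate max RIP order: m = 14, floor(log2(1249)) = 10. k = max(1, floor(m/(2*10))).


floor(log2(1249)) = 10.
2*10 = 20.
m/(2*floor(log2(n))) = 14/20 ≈ 0.7.
floor = 0.
k = max(1, 0) = 1.

1


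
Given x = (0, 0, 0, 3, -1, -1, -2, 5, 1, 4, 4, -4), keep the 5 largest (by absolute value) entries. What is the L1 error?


Sorted |x_i| descending: [5, 4, 4, 4, 3, 2, 1, 1, 1, 0, 0, 0]
Keep top 5: [5, 4, 4, 4, 3]
Tail entries: [2, 1, 1, 1, 0, 0, 0]
L1 error = sum of tail = 5.

5


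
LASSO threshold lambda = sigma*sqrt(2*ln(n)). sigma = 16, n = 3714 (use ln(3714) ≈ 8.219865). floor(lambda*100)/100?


ln(3714) ≈ 8.219865.
2*ln(n) ≈ 16.43973.
sqrt(2*ln(n)) ≈ sqrt(16.43973) ≈ 4.054594.
lambda ≈ 16*4.054594 = 64.873504.
floor(lambda*100)/100 = 64.87.

64.87


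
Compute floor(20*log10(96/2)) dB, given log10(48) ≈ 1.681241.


||x||/||e|| = 96/2 = 48.
log10(48) ≈ 1.681241.
20*log10(||x||/||e||) ≈ 20*1.681241 = 33.62482.
floor(33.62482) = 33.

33


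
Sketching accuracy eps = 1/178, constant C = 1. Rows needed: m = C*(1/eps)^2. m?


1/eps = 178.
(1/eps)^2 = 31684.
m = 1*31684 = 31684.

31684


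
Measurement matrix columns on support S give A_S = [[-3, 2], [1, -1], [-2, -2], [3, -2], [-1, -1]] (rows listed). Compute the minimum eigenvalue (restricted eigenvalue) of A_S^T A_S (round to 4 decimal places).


A_S^T A_S = [[24, -8], [-8, 14]].
trace = 38.
det = 272.
disc = trace^2 - 4*det = 1444 - 4*272 = 356.
sqrt(356) ≈ 18.867962.
lam_min = (38 - sqrt(356))/2 ≈ (38 - 18.867962)/2 = 9.566019 ≈ 9.5660.

9.5660


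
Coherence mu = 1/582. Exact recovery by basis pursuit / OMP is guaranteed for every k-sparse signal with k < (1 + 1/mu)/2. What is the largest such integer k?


1/mu = 582.
1 + 1/mu = 583.
(1 + 1/mu)/2 = 291.5 is not an integer, so k_max = floor(291.5) = 291.

291
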